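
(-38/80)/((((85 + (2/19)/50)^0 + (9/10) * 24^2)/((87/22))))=-1653/457072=-0.00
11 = 11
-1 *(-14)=14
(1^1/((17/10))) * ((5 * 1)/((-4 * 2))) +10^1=655/68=9.63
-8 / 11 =-0.73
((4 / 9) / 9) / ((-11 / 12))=-16 / 297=-0.05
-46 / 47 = -0.98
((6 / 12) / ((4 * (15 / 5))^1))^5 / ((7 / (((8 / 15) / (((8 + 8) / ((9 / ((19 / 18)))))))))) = 1 / 196116480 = 0.00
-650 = -650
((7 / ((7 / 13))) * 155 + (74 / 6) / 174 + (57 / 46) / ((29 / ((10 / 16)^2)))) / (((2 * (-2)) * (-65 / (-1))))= -1548361049 / 199779840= -7.75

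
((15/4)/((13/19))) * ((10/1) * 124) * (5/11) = 441750/143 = 3089.16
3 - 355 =-352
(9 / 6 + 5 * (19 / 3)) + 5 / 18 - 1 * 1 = 292 / 9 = 32.44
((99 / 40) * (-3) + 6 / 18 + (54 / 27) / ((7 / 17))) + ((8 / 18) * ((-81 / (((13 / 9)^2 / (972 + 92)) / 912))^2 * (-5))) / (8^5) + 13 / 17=-39253534395849632029 / 407851080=-96244772469.03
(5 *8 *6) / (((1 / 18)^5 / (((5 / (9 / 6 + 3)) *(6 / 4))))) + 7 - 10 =755827197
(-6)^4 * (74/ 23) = 95904/ 23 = 4169.74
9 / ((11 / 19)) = 171 / 11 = 15.55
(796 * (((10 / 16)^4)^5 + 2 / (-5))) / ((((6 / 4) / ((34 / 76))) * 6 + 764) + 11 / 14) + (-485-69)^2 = 13771162532639994453164156711 / 44869543231477346467840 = 306915.59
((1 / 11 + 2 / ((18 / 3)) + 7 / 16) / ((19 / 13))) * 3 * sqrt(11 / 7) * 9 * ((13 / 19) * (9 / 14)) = 889785 * sqrt(77) / 889504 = 8.78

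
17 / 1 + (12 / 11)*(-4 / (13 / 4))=2239 / 143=15.66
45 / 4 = 11.25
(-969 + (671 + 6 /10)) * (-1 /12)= 24.78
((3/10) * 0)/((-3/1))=0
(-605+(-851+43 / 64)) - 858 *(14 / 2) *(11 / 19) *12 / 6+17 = -10205455 / 1216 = -8392.64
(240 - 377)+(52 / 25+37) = -2448 / 25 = -97.92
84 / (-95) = -84 / 95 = -0.88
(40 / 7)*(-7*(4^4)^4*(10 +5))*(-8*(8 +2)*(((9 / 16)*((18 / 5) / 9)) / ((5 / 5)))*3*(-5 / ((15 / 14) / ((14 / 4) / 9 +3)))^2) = 313238836844953600 / 9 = 34804315204994844.44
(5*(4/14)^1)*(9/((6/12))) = 180/7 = 25.71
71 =71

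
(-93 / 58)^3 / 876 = -268119 / 56972704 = -0.00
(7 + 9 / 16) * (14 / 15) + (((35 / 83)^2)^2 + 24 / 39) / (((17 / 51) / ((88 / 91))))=60199139374561 / 6737183249160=8.94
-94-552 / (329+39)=-191 / 2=-95.50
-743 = -743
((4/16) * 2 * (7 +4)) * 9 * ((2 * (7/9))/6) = 77/6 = 12.83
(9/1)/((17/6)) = 3.18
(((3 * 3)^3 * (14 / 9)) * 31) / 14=2511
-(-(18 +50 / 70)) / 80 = 131 / 560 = 0.23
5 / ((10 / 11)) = 11 / 2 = 5.50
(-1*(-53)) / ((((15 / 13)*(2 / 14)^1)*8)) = 4823 / 120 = 40.19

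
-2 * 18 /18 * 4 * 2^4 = -128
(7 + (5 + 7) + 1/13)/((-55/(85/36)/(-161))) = 169694/1287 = 131.85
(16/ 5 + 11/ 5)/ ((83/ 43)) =1161/ 415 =2.80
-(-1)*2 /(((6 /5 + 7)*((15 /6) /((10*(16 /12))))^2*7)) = 2560 /2583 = 0.99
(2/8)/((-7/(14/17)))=-1/34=-0.03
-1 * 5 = -5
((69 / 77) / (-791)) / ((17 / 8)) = -552 / 1035419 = -0.00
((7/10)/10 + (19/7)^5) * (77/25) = 2725003039/6002500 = 453.98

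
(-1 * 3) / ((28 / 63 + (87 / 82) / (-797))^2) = -15.28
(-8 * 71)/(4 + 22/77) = -1988/15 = -132.53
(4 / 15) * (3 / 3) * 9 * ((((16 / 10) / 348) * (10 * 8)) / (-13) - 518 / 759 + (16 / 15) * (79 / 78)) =6345016 / 7153575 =0.89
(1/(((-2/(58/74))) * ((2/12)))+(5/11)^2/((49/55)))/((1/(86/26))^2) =-78153532/3370367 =-23.19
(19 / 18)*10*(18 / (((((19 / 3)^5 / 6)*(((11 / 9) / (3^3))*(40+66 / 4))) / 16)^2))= 1285368201584640 / 498568304765746171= 0.00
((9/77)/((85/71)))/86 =639/562870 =0.00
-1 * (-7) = 7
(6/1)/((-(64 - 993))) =6/929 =0.01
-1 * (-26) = 26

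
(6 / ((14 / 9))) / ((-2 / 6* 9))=-9 / 7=-1.29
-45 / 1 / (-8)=45 / 8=5.62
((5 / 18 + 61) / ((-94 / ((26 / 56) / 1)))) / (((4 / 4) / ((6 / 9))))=-14339 / 71064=-0.20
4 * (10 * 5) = 200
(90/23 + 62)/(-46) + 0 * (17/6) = -758/529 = -1.43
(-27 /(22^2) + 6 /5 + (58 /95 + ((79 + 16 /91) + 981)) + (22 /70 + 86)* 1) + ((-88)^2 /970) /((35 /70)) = 472513382661 /405865460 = 1164.21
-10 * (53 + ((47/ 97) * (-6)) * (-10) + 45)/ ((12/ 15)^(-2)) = -394432/ 485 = -813.26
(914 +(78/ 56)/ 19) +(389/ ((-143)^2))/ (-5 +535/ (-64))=23551738513/ 25765740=914.07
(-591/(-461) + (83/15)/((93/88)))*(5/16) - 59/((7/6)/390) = -284084885117/14405328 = -19720.82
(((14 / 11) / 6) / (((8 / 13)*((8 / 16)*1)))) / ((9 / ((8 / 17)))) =182 / 5049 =0.04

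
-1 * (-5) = 5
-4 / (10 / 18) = -36 / 5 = -7.20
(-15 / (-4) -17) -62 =-301 / 4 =-75.25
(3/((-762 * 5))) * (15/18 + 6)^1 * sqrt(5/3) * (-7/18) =287 * sqrt(15)/411480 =0.00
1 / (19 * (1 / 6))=0.32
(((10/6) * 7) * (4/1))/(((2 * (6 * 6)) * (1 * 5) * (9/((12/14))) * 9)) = 1/729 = 0.00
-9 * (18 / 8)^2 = -729 / 16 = -45.56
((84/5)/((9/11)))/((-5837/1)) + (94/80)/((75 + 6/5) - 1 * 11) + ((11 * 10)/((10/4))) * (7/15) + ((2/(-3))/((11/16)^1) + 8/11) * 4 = 49175938319/2511777840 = 19.58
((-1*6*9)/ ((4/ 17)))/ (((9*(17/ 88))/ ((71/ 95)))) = -9372/ 95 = -98.65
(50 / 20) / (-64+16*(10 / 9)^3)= -3645 / 61312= -0.06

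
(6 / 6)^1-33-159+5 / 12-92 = -3391 / 12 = -282.58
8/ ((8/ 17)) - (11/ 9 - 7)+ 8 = 277/ 9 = 30.78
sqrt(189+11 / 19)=sqrt(68438) / 19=13.77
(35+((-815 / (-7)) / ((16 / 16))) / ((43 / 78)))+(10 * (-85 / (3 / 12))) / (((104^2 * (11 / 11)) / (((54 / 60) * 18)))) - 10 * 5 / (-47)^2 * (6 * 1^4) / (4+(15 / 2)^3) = 738438074172425 / 3062746389976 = 241.10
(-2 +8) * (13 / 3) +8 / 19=502 / 19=26.42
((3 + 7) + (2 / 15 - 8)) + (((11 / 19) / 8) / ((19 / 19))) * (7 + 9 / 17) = 12976 / 4845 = 2.68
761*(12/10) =4566/5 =913.20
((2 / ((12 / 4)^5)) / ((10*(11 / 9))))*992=992 / 1485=0.67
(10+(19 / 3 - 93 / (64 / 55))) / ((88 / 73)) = -891257 / 16896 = -52.75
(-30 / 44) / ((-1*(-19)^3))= -15 / 150898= -0.00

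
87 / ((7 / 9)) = 783 / 7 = 111.86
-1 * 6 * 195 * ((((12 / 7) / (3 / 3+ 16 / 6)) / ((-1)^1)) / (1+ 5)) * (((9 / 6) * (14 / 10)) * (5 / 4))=5265 / 22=239.32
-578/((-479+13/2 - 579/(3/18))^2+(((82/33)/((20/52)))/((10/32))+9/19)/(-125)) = -4530075000/122067981558419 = -0.00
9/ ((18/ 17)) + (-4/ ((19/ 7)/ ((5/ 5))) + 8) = 571/ 38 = 15.03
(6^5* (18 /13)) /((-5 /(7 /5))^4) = 336063168 /5078125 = 66.18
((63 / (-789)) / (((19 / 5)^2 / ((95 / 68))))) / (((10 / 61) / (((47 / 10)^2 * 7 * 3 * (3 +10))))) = -772516017 / 2718368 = -284.18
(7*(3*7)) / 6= 49 / 2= 24.50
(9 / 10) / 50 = 9 / 500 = 0.02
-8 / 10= -4 / 5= -0.80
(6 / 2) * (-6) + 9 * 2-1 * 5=-5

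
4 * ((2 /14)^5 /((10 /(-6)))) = -12 /84035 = -0.00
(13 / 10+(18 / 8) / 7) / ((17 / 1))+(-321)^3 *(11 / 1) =-865933894753 / 2380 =-363837770.90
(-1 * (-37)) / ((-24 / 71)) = -2627 / 24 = -109.46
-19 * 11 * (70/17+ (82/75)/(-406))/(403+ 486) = -222596077/230095425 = -0.97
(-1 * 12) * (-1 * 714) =8568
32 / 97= 0.33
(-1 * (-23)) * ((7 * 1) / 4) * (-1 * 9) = -1449 / 4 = -362.25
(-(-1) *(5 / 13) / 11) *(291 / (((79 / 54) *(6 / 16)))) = 209520 / 11297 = 18.55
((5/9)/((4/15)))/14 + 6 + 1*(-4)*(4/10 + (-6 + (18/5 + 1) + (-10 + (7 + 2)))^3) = 1256741/21000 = 59.84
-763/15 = -50.87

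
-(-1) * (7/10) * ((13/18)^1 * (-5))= -2.53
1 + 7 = 8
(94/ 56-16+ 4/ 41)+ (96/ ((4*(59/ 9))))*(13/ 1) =2260173/ 67732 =33.37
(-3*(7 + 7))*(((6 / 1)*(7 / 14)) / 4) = -63 / 2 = -31.50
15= 15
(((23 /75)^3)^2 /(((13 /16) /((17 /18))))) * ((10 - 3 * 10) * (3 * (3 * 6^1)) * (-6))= 322126094464 /51416015625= 6.27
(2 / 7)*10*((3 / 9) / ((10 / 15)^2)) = 15 / 7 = 2.14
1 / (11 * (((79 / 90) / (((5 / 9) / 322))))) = 25 / 139909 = 0.00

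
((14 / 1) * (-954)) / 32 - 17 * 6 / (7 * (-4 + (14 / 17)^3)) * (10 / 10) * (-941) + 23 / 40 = -4401.05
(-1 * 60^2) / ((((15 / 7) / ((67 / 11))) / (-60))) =6753600 / 11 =613963.64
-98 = -98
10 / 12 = 5 / 6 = 0.83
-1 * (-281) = 281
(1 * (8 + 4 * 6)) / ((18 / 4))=64 / 9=7.11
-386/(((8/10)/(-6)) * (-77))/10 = -579/154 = -3.76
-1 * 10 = -10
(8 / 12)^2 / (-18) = -0.02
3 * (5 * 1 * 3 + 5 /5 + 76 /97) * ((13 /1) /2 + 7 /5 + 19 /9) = 733414 /1455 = 504.06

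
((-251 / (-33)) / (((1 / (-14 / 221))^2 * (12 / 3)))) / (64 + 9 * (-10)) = -12299 / 41905578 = -0.00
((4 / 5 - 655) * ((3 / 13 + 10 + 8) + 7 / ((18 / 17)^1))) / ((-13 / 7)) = 133100261 / 15210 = 8750.84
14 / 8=7 / 4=1.75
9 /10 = 0.90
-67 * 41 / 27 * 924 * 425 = -359582300 / 9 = -39953588.89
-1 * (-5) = 5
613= 613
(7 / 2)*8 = 28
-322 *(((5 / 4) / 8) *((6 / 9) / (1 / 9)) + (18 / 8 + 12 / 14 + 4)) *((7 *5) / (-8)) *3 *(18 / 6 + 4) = 15231405 / 64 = 237990.70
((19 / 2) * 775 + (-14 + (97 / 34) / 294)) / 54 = 73455703 / 539784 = 136.08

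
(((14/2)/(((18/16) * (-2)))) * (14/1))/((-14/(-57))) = -532/3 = -177.33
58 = 58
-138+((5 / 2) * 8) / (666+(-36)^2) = -135368 / 981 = -137.99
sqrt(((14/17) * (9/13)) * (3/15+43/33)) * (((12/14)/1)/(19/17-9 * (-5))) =3 * sqrt(7912905)/490490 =0.02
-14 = -14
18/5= 3.60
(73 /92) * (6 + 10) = 292 /23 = 12.70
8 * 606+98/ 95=460658/ 95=4849.03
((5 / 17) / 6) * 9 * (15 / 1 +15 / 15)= 120 / 17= 7.06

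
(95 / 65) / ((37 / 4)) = 76 / 481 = 0.16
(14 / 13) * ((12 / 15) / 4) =14 / 65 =0.22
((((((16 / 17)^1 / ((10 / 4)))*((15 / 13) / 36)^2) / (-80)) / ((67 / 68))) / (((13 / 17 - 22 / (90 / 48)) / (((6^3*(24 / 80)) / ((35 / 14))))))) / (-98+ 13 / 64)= -117504 / 991126138145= -0.00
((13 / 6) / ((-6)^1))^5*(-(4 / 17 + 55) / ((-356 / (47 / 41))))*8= -0.01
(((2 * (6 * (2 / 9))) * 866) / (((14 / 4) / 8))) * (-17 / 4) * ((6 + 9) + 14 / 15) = -112593856 / 315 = -357440.81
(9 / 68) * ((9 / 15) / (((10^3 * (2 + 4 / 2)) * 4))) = 27 / 5440000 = 0.00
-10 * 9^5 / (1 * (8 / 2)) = -295245 / 2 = -147622.50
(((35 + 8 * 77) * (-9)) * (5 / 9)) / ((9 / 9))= -3255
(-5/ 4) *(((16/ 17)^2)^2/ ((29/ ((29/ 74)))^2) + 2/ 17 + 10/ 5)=-302685845/ 114340249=-2.65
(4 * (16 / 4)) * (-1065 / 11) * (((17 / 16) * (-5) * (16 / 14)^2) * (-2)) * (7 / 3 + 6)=-96560000 / 539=-179146.57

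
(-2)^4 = 16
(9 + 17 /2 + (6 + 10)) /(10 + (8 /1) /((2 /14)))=0.51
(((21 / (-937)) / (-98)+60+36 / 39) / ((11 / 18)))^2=8743270114757025 / 879725815969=9938.63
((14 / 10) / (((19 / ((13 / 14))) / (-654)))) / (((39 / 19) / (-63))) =6867 / 5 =1373.40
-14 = -14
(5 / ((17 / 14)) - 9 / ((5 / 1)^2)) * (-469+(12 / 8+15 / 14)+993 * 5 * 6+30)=13125743 / 119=110300.36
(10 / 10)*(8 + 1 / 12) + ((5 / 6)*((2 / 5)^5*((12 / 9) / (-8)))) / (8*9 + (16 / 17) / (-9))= 83359171 / 10312500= 8.08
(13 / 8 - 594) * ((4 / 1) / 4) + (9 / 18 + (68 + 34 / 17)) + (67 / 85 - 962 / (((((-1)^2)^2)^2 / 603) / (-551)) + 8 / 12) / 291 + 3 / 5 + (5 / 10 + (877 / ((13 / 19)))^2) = 274969943244913 / 100325160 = 2740787.49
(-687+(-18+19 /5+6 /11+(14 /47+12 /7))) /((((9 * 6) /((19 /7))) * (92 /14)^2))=-40032791 /49228740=-0.81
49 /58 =0.84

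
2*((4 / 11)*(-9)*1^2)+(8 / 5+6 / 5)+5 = 69 / 55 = 1.25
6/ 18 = 1/ 3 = 0.33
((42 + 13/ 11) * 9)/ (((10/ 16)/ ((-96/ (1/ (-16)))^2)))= 16137584640/ 11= 1467053149.09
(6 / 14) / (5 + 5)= 3 / 70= 0.04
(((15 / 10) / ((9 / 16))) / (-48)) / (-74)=1 / 1332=0.00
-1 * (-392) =392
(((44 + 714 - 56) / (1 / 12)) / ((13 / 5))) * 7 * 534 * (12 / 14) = 10380960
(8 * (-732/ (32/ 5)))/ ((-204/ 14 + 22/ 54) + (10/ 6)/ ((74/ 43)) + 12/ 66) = 140769090/ 2002111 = 70.31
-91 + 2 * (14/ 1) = -63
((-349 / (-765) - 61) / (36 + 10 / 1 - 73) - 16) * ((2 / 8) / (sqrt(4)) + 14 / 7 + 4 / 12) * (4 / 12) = -4191419 / 371790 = -11.27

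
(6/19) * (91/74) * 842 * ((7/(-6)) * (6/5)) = -1609062/3515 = -457.77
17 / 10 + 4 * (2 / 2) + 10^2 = 1057 / 10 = 105.70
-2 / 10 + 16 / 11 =69 / 55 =1.25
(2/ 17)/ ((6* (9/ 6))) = 2/ 153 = 0.01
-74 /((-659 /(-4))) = -296 /659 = -0.45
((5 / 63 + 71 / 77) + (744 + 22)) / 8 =95.88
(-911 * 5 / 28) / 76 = -4555 / 2128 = -2.14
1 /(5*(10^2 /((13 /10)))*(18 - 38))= -13 /100000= -0.00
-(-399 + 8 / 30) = 5981 / 15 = 398.73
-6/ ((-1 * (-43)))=-6/ 43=-0.14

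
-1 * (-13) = 13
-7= -7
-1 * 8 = -8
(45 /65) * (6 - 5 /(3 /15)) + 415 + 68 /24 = 31565 /78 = 404.68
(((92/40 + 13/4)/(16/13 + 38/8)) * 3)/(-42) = -1443/21770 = -0.07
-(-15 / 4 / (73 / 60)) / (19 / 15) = 3375 / 1387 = 2.43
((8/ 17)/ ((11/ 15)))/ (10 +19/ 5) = 0.05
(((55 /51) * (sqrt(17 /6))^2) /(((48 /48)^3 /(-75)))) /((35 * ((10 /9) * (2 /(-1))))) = 165 /56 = 2.95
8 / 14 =4 / 7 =0.57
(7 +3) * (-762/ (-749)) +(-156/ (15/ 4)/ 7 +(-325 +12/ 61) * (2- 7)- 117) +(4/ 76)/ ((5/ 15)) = 6560185371/ 4340455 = 1511.40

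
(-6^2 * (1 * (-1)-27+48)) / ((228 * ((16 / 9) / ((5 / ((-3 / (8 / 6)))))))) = 3.95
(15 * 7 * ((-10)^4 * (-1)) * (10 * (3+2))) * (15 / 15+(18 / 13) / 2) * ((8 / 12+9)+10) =-22715000000 / 13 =-1747307692.31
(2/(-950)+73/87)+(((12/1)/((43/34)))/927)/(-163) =24968137676/29833633275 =0.84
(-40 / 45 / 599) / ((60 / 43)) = -86 / 80865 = -0.00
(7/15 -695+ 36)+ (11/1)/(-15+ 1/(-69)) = -10244993/15540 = -659.27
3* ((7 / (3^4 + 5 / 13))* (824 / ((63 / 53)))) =283868 / 1587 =178.87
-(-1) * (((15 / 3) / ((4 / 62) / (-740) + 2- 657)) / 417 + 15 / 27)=5221259395 / 9398576601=0.56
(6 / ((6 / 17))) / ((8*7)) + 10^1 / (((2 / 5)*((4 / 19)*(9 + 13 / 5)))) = 8559 / 812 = 10.54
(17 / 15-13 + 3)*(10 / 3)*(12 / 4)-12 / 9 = -90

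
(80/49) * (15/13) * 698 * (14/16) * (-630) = -9423000/13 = -724846.15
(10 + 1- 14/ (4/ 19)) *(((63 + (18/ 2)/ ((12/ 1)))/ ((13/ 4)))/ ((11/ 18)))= -1781.43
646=646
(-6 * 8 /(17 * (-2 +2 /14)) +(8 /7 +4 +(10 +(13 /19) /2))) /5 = 199935 /58786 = 3.40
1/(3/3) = 1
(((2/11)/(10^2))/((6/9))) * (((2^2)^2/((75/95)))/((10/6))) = 228/6875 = 0.03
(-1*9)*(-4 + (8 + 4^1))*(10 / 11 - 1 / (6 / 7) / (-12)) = -797 / 11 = -72.45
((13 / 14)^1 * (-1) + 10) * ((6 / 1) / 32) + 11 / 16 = 535 / 224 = 2.39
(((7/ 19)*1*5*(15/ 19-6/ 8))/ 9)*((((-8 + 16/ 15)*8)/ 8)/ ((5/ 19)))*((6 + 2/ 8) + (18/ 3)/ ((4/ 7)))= -6097/ 1710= -3.57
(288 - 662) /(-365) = 374 /365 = 1.02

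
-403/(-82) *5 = 2015/82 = 24.57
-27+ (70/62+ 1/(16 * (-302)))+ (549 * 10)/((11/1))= 779729835/1647712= 473.22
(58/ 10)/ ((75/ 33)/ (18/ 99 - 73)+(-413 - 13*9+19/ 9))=-23229/ 2114320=-0.01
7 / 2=3.50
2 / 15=0.13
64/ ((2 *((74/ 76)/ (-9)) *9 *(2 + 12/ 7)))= -4256/ 481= -8.85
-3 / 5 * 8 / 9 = -8 / 15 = -0.53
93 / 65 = 1.43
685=685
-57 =-57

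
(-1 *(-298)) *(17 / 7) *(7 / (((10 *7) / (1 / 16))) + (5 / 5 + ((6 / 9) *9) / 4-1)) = 610453 / 560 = 1090.09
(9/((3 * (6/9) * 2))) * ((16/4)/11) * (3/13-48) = -39.08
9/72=1/8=0.12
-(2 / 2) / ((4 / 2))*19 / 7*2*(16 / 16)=-19 / 7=-2.71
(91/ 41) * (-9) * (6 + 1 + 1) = -6552/ 41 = -159.80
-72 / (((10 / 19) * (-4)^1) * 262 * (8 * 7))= 171 / 73360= 0.00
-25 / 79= -0.32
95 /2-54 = -13 /2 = -6.50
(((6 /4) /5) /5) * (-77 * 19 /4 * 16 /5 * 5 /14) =-627 /25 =-25.08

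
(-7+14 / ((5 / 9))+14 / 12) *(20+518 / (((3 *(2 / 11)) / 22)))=18225389 / 45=405008.64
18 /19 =0.95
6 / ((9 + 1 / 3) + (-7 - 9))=-9 / 10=-0.90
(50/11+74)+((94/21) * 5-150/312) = 1206553/12012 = 100.45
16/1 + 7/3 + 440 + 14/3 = 463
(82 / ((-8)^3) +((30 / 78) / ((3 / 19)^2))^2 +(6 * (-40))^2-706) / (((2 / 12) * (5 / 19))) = 3804026412493 / 2920320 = 1302606.02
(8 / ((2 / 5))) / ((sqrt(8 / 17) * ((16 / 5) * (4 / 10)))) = 125 * sqrt(34) / 32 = 22.78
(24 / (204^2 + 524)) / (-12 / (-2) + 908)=3 / 4814495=0.00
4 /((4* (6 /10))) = 5 /3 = 1.67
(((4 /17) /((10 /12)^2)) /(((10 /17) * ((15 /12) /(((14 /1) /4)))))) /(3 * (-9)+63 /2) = 224 /625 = 0.36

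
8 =8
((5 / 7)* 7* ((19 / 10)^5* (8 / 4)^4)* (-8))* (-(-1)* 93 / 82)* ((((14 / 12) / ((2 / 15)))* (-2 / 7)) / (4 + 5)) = 76759069 / 15375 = 4992.46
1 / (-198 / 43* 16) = -43 / 3168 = -0.01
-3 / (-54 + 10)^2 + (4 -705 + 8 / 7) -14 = -9674213 / 13552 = -713.86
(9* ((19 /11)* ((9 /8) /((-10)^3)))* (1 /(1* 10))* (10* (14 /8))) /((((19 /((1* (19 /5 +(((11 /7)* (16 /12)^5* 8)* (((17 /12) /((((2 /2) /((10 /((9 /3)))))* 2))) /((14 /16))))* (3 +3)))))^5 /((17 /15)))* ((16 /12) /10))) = -1466243078496581872843206638636598731173483 /29408445413068946637132858600000000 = -49857891.43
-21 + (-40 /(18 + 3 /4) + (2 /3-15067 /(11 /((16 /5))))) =-726923 /165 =-4405.59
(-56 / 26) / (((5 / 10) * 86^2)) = -14 / 24037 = -0.00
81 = 81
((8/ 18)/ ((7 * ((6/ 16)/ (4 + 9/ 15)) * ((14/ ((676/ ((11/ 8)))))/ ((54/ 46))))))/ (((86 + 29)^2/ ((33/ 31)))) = 0.00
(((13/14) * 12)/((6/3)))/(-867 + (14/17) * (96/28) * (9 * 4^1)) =-221/30359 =-0.01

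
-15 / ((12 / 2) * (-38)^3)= 5 / 109744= 0.00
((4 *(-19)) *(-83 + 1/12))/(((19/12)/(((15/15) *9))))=35820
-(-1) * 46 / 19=46 / 19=2.42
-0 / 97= 0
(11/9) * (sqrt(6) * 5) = 55 * sqrt(6)/9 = 14.97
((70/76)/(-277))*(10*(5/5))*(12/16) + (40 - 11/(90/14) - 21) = 16354831/947340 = 17.26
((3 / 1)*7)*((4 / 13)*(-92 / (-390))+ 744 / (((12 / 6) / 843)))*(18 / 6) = 16694286924 / 845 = 19756552.57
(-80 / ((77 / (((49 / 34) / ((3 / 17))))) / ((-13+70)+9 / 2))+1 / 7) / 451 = -40169 / 34727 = -1.16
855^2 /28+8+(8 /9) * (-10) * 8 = 6563321 /252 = 26044.92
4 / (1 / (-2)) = -8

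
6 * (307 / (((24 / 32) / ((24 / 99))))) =19648 / 33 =595.39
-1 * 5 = -5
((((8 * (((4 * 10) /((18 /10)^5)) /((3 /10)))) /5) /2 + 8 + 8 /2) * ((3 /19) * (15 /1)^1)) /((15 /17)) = 53137988 /1121931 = 47.36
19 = 19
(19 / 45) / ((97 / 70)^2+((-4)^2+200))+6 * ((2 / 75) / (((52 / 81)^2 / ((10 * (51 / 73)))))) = 2.71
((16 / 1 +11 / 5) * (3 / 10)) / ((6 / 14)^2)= 4459 / 150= 29.73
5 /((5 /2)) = 2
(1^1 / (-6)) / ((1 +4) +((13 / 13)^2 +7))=-1 / 78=-0.01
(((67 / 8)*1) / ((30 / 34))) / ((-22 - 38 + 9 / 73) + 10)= -83147 / 436920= -0.19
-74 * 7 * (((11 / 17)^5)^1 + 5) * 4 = -15043416192 / 1419857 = -10595.02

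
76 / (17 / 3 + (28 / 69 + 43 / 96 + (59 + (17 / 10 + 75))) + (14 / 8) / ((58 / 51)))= 8110720 / 15341979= 0.53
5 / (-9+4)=-1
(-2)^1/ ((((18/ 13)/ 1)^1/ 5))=-65/ 9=-7.22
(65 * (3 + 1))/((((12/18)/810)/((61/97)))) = 19269900/97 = 198658.76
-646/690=-323/345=-0.94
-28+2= -26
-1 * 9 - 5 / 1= -14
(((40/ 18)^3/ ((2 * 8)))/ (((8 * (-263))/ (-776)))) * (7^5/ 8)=531.45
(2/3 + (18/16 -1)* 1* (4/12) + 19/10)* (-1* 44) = -3443/30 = -114.77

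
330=330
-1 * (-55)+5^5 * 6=18805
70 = 70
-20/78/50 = -1/195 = -0.01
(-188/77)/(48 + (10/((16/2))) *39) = -752/29799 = -0.03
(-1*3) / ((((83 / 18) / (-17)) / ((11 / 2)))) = 5049 / 83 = 60.83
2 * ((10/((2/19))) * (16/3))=3040/3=1013.33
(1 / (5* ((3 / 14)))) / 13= 14 / 195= 0.07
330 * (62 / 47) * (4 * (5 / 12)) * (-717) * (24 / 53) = -586792800 / 2491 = -235565.15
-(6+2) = -8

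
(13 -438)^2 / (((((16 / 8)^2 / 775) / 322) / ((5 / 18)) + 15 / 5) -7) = -6628671875 / 146792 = -45156.90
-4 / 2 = -2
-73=-73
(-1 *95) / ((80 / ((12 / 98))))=-0.15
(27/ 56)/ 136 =0.00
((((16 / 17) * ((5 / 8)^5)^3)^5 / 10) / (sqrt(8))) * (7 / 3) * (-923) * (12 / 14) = -0.00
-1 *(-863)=863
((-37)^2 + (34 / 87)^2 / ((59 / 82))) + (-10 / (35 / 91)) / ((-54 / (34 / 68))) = 3669347993 / 2679426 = 1369.45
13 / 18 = 0.72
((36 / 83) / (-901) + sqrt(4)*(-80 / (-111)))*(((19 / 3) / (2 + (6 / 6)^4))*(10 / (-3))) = -2272643960 / 224124651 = -10.14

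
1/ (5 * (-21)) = -1/ 105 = -0.01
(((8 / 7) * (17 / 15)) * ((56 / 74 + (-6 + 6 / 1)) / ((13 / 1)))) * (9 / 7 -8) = -0.51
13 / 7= 1.86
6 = 6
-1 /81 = -0.01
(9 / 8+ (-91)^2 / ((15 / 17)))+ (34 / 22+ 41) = 12446021 / 1320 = 9428.80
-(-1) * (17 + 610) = 627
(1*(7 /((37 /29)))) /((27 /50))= 10150 /999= 10.16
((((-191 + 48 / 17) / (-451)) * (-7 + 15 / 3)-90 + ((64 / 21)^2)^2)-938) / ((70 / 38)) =-26703542485918 / 52188003945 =-511.68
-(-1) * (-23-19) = -42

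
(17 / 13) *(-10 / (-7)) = 170 / 91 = 1.87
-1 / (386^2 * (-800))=1 / 119196800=0.00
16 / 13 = 1.23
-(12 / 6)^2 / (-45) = 4 / 45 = 0.09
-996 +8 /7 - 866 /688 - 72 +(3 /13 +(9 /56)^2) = -1067.86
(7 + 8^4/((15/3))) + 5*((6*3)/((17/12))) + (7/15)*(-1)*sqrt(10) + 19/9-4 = 679198/765-7*sqrt(10)/15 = 886.36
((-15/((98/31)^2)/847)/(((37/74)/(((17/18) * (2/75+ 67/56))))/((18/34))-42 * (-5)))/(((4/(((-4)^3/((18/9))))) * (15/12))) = 1795148/33369374115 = 0.00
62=62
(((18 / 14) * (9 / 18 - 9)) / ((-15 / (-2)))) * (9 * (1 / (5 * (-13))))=459 / 2275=0.20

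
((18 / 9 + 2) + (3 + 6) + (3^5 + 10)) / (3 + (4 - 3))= 133 / 2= 66.50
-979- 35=-1014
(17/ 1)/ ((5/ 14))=238/ 5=47.60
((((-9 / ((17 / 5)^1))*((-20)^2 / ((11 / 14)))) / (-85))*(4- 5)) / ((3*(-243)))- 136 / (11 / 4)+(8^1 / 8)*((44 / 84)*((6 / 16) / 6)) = -1424692189 / 28839888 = -49.40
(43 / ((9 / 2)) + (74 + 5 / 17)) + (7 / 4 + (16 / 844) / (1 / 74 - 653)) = 59347064305 / 693309708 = 85.60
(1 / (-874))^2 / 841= 1 / 642419716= 0.00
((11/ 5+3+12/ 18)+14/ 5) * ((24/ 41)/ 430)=104/ 8815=0.01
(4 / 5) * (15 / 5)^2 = 36 / 5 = 7.20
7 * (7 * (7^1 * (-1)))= -343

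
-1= -1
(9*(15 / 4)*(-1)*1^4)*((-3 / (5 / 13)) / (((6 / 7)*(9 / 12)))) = 819 / 2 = 409.50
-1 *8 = -8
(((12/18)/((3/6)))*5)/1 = 6.67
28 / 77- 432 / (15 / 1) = -1564 / 55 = -28.44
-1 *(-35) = 35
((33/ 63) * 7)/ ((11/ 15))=5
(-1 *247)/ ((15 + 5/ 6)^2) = -468/ 475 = -0.99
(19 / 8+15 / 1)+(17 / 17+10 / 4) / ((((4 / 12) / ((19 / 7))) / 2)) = 595 / 8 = 74.38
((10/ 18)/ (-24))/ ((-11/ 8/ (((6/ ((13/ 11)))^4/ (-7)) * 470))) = -150136800/ 199927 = -750.96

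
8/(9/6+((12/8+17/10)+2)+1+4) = 80/117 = 0.68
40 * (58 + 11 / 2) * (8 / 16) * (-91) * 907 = -104821990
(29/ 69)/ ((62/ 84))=406/ 713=0.57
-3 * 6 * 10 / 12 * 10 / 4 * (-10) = 375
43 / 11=3.91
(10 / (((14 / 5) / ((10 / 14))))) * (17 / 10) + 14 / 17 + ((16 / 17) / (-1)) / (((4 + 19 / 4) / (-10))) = 10389 / 1666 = 6.24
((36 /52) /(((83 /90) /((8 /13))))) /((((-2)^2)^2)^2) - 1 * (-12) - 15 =-672891 /224432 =-3.00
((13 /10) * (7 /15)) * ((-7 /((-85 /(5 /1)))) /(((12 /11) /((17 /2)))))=7007 /3600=1.95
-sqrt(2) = -1.41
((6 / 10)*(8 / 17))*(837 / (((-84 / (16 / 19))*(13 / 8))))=-1.46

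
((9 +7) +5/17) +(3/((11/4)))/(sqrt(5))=12 * sqrt(5)/55 +277/17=16.78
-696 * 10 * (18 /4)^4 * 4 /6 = -1902690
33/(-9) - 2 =-17/3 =-5.67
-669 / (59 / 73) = -48837 / 59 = -827.75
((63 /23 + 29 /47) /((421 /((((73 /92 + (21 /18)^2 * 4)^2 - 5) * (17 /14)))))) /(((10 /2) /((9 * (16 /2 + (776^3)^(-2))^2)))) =37.82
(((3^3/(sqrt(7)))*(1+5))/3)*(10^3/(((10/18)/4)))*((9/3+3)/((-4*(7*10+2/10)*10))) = -10800*sqrt(7)/91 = -314.00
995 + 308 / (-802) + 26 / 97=38698003 / 38897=994.88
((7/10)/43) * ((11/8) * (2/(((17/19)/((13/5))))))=19019/146200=0.13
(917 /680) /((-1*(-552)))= 917 /375360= 0.00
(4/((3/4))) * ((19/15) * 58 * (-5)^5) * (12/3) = -44080000/9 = -4897777.78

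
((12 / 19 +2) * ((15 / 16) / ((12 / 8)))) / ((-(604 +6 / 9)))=-0.00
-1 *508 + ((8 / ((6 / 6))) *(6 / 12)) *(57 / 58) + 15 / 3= -14473 / 29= -499.07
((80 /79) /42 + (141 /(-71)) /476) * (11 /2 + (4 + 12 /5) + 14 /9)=27628619 /102981240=0.27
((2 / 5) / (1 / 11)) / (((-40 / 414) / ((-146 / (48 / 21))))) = 1163547 / 400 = 2908.87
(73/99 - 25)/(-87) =0.28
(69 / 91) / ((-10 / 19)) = -1311 / 910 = -1.44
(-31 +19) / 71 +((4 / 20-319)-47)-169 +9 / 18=-379473 / 710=-534.47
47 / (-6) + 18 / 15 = -6.63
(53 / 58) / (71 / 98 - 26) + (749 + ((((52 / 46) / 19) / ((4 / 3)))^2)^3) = 23980236097619180072704233 / 32017882042004990214208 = 748.96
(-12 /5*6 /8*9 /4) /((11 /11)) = -81 /20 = -4.05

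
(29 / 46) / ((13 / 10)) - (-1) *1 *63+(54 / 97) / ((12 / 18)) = 64.32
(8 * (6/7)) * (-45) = -2160/7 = -308.57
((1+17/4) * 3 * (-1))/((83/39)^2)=-95823/27556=-3.48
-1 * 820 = -820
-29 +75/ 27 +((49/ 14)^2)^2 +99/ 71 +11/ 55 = 6412219/ 51120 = 125.43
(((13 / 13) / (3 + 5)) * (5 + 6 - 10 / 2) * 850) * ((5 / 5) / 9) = 425 / 6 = 70.83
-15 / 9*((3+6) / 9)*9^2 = -135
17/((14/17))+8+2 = 429/14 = 30.64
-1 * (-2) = 2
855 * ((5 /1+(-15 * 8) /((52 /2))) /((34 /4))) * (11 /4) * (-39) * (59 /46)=-5321.88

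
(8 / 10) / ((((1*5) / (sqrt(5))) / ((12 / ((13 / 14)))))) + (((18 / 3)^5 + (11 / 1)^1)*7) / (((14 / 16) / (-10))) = -622960 + 672*sqrt(5) / 325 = -622955.38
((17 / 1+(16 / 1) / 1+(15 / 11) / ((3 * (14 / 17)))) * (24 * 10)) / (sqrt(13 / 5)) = 620040 * sqrt(65) / 1001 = 4993.93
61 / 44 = 1.39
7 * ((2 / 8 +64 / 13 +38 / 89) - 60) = -1762341 / 4628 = -380.80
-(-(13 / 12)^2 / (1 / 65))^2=-120670225 / 20736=-5819.36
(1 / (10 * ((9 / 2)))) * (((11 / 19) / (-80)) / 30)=-11 / 2052000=-0.00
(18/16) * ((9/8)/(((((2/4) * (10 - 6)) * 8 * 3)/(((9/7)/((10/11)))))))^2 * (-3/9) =-264627/642252800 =-0.00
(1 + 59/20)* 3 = 237/20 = 11.85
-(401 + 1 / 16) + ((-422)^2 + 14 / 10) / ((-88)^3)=-1367454747 / 3407360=-401.32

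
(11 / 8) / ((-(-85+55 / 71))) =0.02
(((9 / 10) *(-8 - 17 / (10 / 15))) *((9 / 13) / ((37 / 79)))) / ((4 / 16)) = -428733 / 2405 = -178.27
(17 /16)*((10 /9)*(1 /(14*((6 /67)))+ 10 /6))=1955 /672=2.91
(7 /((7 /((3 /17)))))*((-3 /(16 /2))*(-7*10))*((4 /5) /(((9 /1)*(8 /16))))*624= 8736 /17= 513.88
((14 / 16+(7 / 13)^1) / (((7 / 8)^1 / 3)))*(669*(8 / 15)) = 112392 / 65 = 1729.11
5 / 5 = 1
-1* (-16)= 16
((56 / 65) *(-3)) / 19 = -168 / 1235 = -0.14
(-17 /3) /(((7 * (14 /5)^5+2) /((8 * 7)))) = -1487500 /5656527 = -0.26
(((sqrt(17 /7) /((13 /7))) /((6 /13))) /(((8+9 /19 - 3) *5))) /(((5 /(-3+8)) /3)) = 19 *sqrt(119) /1040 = 0.20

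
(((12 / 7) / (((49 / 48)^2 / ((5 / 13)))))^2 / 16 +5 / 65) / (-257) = -0.00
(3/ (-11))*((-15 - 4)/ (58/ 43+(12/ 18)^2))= 22059/ 7634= 2.89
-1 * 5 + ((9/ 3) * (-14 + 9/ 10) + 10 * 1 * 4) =-43/ 10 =-4.30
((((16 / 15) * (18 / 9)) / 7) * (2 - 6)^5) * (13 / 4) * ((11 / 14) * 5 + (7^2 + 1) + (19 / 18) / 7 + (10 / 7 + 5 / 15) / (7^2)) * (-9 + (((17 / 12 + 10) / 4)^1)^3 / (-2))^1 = 9907324069318 / 8751645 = 1132052.78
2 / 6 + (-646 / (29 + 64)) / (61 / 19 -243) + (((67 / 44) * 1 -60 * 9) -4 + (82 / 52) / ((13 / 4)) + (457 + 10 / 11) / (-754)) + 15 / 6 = -241744233443 / 447892588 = -539.74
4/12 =1/3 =0.33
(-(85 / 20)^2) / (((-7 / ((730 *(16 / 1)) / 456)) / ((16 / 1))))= 1057.49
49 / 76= 0.64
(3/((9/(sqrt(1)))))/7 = 1/21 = 0.05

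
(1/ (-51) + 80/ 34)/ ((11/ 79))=553/ 33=16.76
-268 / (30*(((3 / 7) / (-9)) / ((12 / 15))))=3752 / 25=150.08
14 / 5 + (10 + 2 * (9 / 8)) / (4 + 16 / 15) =7931 / 1520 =5.22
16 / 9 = 1.78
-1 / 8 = -0.12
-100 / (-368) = 25 / 92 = 0.27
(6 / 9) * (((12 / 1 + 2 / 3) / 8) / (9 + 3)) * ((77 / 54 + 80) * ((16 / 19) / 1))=4397 / 729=6.03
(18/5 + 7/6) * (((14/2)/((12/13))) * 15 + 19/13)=21967/40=549.18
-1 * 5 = -5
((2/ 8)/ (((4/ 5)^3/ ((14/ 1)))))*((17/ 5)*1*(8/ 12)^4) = 2975/ 648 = 4.59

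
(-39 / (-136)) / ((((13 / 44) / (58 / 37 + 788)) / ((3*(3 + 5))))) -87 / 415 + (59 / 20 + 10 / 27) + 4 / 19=9853490026913 / 535643820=18395.60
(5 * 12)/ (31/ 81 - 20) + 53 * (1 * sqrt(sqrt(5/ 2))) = -4860/ 1589 + 53 * 2^(3/ 4) * 5^(1/ 4)/ 2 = 63.59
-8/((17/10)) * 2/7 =-1.34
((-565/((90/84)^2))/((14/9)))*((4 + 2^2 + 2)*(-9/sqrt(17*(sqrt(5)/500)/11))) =342525.86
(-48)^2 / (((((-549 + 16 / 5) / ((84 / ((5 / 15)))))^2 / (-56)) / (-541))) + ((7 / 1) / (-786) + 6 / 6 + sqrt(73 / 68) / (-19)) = 87102662823098939 / 5853688626 - sqrt(1241) / 646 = 14879961.69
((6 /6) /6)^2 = 1 /36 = 0.03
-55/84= -0.65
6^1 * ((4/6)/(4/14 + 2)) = 7/4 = 1.75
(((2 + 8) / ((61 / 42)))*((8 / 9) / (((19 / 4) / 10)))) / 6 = 22400 / 10431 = 2.15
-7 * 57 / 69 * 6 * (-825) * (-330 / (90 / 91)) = -219669450 / 23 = -9550845.65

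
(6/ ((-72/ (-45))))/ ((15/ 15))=15/ 4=3.75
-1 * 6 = -6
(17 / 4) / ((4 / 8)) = 17 / 2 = 8.50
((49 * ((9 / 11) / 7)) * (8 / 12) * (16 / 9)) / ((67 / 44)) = 896 / 201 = 4.46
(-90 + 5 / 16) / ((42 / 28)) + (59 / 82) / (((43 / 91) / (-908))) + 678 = -32342993 / 42312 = -764.39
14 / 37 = 0.38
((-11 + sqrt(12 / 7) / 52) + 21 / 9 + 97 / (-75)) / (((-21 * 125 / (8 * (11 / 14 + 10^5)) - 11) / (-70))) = -19521753384 / 308094295 + 28000220 * sqrt(21) / 801045167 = -63.20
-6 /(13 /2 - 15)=12 /17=0.71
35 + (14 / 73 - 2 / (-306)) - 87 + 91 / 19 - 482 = -112262210 / 212211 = -529.01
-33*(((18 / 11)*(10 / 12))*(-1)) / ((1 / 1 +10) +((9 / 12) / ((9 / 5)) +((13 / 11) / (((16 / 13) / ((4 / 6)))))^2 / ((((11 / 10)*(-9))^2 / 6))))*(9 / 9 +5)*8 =61478144640 / 325656379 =188.78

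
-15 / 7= -2.14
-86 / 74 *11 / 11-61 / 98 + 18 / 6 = 4407 / 3626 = 1.22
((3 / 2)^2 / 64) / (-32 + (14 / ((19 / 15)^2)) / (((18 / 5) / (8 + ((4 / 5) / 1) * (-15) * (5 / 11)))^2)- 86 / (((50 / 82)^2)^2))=-1382094140625 / 25543836133256704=-0.00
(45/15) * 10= 30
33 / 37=0.89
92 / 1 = 92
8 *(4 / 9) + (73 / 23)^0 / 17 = 553 / 153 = 3.61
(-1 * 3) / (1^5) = -3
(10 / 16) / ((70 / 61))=61 / 112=0.54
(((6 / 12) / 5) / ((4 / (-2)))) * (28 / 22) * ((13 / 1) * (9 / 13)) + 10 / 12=43 / 165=0.26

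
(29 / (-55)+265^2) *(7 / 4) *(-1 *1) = -13518211 / 110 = -122892.83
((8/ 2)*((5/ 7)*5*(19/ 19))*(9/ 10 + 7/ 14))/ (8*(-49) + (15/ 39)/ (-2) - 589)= -520/ 25511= -0.02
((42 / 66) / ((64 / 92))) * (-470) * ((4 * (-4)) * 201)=15209670 / 11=1382697.27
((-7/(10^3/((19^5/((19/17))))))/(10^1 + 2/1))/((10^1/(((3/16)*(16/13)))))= -15508199/520000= -29.82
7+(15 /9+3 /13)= 347 /39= 8.90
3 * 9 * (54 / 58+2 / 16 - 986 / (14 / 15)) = -46275975 / 1624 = -28495.06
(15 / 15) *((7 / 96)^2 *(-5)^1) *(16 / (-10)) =49 / 1152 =0.04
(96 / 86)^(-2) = 1849 / 2304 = 0.80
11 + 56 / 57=11.98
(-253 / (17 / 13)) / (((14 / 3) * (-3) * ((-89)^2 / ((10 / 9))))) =16445 / 8483391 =0.00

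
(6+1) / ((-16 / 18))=-63 / 8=-7.88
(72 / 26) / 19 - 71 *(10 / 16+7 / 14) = -157545 / 1976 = -79.73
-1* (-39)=39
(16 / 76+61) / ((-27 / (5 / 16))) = -5815 / 8208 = -0.71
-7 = -7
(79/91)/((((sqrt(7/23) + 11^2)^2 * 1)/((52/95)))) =61187475/1885127597696 - 219857 * sqrt(161)/9425637988480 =0.00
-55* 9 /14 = -495 /14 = -35.36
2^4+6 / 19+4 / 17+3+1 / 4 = 25583 / 1292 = 19.80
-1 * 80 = -80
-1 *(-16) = 16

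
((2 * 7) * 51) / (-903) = -34 / 43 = -0.79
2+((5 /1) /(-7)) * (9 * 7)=-43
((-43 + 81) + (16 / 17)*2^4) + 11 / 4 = 3795 / 68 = 55.81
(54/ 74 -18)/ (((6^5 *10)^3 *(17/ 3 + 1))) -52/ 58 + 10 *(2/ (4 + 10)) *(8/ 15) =-352232405729294413/ 2615969940111360000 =-0.13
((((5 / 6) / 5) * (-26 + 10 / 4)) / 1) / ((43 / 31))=-1457 / 516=-2.82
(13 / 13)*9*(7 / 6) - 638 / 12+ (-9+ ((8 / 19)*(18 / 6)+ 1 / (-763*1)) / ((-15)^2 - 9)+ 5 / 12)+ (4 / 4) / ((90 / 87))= -787182617 / 15656760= -50.28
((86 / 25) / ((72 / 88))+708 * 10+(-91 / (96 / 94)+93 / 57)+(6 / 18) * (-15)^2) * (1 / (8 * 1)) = 483706459 / 547200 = 883.97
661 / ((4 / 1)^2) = 41.31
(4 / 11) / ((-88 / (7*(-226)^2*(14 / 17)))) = -2502724 / 2057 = -1216.69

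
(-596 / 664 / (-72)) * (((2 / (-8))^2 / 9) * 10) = 745 / 860544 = 0.00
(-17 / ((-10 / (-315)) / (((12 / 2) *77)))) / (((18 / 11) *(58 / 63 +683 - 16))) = -19049877 / 84158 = -226.36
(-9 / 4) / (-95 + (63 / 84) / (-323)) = 2907 / 122743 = 0.02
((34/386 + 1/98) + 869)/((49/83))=1364364375/926786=1472.15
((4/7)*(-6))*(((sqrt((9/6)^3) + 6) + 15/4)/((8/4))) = -117/7- 9*sqrt(6)/7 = -19.86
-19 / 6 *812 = -7714 / 3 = -2571.33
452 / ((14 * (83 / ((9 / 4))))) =1017 / 1162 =0.88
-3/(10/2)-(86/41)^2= -5.00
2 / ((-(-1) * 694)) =1 / 347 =0.00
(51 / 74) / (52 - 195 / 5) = 51 / 962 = 0.05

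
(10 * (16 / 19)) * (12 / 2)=50.53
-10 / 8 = -5 / 4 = -1.25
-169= -169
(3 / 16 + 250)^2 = 16024009 / 256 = 62593.79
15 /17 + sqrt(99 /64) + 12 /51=19 /17 + 3 *sqrt(11) /8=2.36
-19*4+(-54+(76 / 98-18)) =-7214 / 49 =-147.22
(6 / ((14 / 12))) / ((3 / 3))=36 / 7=5.14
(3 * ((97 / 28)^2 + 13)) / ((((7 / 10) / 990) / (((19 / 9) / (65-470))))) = -552.94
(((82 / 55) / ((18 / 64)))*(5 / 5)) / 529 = 2624 / 261855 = 0.01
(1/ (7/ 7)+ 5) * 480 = 2880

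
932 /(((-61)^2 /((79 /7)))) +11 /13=1243681 /338611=3.67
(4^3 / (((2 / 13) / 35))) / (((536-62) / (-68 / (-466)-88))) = -149021600 / 55221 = -2698.64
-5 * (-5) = 25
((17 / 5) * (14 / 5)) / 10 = 119 / 125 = 0.95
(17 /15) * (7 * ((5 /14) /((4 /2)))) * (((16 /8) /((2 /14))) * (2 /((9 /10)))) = 1190 /27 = 44.07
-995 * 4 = -3980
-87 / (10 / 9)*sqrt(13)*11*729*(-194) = 439192971.73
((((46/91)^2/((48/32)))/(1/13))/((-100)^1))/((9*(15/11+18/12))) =-23276/27088425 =-0.00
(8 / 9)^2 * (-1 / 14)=-32 / 567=-0.06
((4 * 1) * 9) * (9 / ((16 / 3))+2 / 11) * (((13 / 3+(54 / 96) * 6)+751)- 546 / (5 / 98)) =-669111.41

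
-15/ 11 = -1.36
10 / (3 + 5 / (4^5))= 10240 / 3077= 3.33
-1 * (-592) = 592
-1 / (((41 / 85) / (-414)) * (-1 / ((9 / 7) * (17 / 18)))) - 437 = -424534 / 287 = -1479.21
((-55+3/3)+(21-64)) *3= -291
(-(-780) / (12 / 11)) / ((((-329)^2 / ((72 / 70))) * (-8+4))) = -1287 / 757687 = -0.00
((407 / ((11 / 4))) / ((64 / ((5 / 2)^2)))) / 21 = 925 / 1344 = 0.69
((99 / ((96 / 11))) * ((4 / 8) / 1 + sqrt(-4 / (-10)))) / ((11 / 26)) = 429 / 32 + 429 * sqrt(10) / 80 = 30.36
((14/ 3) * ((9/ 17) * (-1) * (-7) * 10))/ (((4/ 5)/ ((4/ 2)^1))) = 7350/ 17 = 432.35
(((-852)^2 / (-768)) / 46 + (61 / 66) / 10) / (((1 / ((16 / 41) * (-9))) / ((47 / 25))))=350254011 / 2593250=135.06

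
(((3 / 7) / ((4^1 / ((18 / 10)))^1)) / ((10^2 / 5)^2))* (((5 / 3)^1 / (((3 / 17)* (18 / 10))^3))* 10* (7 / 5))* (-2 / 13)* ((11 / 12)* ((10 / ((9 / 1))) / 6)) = -1351075 / 147386304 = -0.01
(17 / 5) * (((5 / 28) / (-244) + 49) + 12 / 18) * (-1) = -17305201 / 102480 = -168.86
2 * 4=8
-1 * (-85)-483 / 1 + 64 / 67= -26602 / 67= -397.04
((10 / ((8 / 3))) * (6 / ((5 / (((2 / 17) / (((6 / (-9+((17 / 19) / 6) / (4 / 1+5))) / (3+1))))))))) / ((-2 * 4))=9217 / 23256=0.40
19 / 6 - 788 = -4709 / 6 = -784.83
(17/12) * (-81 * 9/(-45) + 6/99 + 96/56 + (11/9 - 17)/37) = 38246617/1538460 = 24.86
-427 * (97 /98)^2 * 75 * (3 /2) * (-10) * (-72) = -11622467250 /343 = -33884744.17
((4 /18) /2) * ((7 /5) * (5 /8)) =7 /72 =0.10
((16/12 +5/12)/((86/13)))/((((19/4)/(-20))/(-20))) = 18200/817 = 22.28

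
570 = 570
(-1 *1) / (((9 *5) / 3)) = -1 / 15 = -0.07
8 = 8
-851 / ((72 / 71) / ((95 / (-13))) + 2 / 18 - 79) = 51659955 / 4797374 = 10.77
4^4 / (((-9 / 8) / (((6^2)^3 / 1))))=-10616832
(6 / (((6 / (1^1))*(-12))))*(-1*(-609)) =-203 / 4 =-50.75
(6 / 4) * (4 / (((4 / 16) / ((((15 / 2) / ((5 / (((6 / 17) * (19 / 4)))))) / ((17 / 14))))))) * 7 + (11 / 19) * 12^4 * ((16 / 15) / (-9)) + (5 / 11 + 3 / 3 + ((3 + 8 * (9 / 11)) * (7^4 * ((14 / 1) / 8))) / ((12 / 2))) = 13556769419 / 2416040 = 5611.15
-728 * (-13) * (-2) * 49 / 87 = -927472 / 87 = -10660.60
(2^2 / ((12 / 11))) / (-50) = -11 / 150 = -0.07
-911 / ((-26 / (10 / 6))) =4555 / 78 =58.40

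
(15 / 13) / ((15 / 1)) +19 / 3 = 250 / 39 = 6.41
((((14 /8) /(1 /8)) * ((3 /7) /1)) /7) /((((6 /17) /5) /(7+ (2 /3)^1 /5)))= 1819 /21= 86.62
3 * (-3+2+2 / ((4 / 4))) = 3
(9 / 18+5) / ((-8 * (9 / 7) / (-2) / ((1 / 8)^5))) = 77 / 2359296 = 0.00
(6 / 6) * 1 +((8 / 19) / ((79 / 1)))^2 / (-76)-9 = -342456168 / 42807019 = -8.00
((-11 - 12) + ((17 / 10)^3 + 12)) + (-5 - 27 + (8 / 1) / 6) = -110261 / 3000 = -36.75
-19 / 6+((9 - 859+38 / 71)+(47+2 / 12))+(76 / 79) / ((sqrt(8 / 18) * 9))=-13550858 / 16827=-805.30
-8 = -8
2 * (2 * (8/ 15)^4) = 16384/ 50625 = 0.32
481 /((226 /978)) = 235209 /113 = 2081.50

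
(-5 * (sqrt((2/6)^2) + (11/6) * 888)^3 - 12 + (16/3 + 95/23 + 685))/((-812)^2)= -13405762800565/409452624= -32740.69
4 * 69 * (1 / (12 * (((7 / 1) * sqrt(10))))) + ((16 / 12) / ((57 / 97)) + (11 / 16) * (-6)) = -0.82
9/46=0.20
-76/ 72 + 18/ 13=77/ 234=0.33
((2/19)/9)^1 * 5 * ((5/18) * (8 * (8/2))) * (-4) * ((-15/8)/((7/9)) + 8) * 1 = -11.62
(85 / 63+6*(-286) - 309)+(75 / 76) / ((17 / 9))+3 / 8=-329288063 / 162792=-2022.75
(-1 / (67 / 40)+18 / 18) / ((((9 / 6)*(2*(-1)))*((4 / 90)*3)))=-135 / 134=-1.01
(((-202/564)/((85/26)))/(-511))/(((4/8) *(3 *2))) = 0.00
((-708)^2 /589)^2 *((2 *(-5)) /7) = -2512655976960 /2428447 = -1034676.06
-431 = -431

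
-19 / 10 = -1.90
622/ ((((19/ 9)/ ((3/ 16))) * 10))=8397/ 1520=5.52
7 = 7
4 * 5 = 20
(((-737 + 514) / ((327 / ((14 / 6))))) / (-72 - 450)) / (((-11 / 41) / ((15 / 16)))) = -0.01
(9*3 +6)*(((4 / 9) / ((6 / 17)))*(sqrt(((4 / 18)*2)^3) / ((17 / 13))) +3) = 26345 / 243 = 108.42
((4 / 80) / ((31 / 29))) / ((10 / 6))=87 / 3100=0.03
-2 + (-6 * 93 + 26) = -534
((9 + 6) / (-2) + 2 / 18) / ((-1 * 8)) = 133 / 144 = 0.92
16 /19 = 0.84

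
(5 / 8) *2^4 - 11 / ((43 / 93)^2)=-76649 / 1849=-41.45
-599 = -599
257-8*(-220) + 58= 2075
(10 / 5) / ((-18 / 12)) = -4 / 3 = -1.33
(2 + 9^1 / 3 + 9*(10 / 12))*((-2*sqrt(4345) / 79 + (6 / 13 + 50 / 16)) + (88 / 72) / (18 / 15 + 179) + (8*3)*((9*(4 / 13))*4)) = 3347.13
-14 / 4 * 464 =-1624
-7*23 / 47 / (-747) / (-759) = -7 / 1158597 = -0.00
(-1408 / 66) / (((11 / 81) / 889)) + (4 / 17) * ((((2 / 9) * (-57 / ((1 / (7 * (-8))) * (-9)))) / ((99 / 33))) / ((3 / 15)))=-2115804544 / 15147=-139684.73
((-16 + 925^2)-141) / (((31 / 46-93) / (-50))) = 463286.18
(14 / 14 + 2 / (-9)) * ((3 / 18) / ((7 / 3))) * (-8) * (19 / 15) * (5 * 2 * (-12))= 608 / 9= 67.56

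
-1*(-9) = 9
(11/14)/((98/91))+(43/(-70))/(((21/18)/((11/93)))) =20273/30380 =0.67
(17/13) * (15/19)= 255/247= 1.03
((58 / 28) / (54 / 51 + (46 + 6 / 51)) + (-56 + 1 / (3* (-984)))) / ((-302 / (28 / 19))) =463669757 / 1698092244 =0.27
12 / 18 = 0.67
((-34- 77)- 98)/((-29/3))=627/29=21.62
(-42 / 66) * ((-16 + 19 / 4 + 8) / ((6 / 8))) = 91 / 33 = 2.76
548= 548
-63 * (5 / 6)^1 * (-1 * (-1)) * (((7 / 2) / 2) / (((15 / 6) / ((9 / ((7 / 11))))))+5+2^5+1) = -10059 / 4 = -2514.75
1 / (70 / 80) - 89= -615 / 7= -87.86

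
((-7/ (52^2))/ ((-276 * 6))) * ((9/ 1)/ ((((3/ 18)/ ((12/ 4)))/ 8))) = 63/ 31096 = 0.00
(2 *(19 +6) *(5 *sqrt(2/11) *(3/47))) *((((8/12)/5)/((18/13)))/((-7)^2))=650 *sqrt(22)/227997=0.01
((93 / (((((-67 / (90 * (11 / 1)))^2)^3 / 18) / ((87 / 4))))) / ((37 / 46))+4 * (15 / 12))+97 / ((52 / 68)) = 20498735262506883961393642 / 43510481823289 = 471121771203.53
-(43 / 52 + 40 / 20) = -147 / 52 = -2.83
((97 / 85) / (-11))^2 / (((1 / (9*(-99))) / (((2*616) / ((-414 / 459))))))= 128037672 / 9775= 13098.48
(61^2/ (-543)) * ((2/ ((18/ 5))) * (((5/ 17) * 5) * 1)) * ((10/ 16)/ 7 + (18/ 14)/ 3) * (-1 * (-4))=-13488625/ 1163106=-11.60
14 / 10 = 7 / 5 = 1.40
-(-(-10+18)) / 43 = 8 / 43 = 0.19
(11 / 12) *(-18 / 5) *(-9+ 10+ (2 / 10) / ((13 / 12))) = -2541 / 650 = -3.91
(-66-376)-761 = -1203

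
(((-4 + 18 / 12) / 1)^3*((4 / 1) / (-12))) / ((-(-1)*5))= 25 / 24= 1.04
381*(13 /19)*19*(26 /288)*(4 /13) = 1651 /12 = 137.58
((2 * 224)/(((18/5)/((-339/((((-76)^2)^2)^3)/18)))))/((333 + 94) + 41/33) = -43505/295181586715049339406778368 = -0.00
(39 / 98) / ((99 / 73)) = 949 / 3234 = 0.29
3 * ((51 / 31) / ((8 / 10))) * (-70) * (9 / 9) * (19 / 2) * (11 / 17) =-329175 / 124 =-2654.64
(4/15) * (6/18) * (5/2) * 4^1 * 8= 64/9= 7.11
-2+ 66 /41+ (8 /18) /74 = -5246 /13653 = -0.38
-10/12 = -5/6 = -0.83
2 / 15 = 0.13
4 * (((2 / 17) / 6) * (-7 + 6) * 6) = -8 / 17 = -0.47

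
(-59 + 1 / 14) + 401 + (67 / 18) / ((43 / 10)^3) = 3427300207 / 10017882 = 342.12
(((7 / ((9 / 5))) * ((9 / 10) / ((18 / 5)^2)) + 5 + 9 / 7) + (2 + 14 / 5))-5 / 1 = 144149 / 22680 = 6.36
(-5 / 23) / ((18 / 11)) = -0.13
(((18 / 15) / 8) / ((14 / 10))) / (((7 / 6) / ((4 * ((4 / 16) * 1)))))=9 / 98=0.09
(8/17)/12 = 2/51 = 0.04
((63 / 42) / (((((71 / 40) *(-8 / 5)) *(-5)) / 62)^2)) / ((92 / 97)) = 6991275 / 231886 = 30.15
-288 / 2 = -144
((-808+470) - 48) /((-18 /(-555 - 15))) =-36670 /3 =-12223.33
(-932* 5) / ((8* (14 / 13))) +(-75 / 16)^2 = -929905 / 1792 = -518.92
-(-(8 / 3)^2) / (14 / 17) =544 / 63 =8.63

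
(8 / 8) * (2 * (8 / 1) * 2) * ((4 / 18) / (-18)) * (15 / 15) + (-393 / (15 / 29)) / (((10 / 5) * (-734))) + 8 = 4829159 / 594540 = 8.12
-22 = -22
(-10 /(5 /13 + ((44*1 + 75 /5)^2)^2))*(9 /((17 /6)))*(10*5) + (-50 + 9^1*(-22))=-110688115628 /446322811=-248.00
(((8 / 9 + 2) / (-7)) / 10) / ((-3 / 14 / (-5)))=-26 / 27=-0.96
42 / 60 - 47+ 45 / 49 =-22237 / 490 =-45.38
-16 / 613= -0.03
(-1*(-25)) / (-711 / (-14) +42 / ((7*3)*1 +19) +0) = 3500 / 7257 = 0.48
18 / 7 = 2.57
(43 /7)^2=37.73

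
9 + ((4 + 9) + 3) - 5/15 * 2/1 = 73/3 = 24.33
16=16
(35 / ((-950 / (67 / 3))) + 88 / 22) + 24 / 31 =3.95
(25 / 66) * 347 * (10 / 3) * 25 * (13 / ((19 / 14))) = 197356250 / 1881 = 104920.92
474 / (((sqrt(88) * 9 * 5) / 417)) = 10981 * sqrt(22) / 110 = 468.23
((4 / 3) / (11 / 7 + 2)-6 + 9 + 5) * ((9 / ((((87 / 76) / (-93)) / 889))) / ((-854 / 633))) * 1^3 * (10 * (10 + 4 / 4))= 3925150385904 / 8845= 443770535.43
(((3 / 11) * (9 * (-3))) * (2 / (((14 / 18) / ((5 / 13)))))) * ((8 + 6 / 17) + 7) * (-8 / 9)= 1691280 / 17017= 99.39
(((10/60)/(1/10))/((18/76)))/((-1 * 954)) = -95/12879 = -0.01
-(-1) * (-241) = -241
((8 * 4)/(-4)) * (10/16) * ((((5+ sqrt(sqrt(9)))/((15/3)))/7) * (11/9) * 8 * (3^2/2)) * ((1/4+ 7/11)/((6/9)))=-585/14-117 * sqrt(3)/14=-56.26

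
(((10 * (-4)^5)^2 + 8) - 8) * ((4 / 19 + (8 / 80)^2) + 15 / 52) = 13182697472 / 247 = 53371244.83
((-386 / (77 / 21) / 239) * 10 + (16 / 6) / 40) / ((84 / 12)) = -171071 / 276045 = -0.62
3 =3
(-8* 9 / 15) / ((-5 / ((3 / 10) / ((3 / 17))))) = 204 / 125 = 1.63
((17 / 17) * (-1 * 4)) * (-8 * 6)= 192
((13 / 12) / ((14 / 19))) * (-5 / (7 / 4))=-1235 / 294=-4.20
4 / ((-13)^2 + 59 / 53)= 53 / 2254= 0.02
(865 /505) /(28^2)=173 /79184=0.00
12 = 12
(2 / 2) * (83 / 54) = 83 / 54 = 1.54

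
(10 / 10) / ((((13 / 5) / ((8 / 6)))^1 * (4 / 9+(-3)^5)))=-60 / 28379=-0.00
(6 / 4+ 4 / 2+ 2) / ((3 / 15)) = 55 / 2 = 27.50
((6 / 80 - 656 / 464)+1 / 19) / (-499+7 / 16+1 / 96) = 30924 / 11987005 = 0.00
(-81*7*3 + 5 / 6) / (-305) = 10201 / 1830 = 5.57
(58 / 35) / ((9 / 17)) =986 / 315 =3.13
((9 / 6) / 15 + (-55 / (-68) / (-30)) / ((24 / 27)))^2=143641 / 29593600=0.00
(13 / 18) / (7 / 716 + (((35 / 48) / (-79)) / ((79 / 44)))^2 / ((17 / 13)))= 12326610034232 / 167207066579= 73.72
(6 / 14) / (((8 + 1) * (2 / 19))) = 19 / 42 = 0.45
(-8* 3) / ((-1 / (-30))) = -720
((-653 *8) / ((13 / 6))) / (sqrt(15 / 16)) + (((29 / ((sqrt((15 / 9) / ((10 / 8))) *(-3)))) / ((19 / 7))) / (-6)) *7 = -2486.55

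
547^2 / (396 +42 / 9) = 897627 / 1202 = 746.78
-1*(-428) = 428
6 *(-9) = -54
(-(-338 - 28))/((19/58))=1117.26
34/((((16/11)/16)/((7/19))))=2618/19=137.79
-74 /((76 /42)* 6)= -259 /38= -6.82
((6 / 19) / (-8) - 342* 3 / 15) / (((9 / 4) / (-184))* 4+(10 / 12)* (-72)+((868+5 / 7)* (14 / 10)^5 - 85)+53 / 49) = -36637361250 / 2424051512849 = -0.02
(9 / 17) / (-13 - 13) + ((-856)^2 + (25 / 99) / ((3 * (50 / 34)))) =96189190505 / 131274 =732736.04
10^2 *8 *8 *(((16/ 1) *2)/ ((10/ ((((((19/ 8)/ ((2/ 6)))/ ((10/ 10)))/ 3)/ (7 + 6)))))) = 48640/ 13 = 3741.54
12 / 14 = 6 / 7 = 0.86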